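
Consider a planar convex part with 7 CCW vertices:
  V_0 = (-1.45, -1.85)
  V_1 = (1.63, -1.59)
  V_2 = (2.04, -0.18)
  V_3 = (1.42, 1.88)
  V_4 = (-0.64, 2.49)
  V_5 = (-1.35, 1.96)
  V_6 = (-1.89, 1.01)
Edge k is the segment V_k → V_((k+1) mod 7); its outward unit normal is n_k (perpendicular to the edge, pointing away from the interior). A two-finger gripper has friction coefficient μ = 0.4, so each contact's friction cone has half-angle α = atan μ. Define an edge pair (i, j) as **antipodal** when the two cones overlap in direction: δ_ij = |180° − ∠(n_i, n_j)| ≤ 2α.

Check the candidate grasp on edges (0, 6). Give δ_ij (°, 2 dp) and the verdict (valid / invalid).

α = atan 0.4 = 21.80°;  2α = 43.60°
edge 0: e_0 = (+3.08, +0.26);  n_0 = (+0.0841, -0.9965)
edge 6: e_6 = (+0.44, -2.86);  n_6 = (-0.9884, -0.1521)
∠(n_0, n_6) = 86.08°
δ = |180° − 86.08°| = 93.92°
93.92° > 2α = 43.60°  →  invalid

δ = 93.92°, invalid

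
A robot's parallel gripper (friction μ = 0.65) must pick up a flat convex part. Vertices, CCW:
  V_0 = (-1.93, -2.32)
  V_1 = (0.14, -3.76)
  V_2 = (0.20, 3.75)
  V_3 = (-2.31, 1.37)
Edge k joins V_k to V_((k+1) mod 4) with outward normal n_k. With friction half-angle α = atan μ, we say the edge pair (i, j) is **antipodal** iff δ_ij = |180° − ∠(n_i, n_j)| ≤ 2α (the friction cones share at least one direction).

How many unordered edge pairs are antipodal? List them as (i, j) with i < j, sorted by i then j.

count = 3; pairs: (0,1), (1,2), (1,3)

α = atan 0.65 = 33.02°;  2α = 66.05°
n_0 = (-0.5711, -0.8209)
n_1 = (+1.0000, -0.0080)
n_2 = (-0.6881, +0.7256)
n_3 = (-0.9947, -0.1024)
  (0,1): δ = 55.63°  ✓
  (0,2): δ = 78.30°  ·
  (0,3): δ = 130.70°  ·
  (1,2): δ = 46.07°  ✓
  (1,3): δ = 6.34°  ✓
  (2,3): δ = 127.60°  ·
antipodal pairs: 3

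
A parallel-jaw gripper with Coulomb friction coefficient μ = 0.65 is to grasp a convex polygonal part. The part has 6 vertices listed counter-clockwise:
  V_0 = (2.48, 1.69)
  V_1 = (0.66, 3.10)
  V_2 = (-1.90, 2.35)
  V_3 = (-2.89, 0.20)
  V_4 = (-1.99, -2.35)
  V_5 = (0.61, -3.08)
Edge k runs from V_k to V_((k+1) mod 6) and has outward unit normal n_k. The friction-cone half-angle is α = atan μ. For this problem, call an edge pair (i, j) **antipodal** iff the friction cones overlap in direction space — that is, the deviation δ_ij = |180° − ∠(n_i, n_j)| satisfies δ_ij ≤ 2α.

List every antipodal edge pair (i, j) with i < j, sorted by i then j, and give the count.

count = 6; pairs: (0,3), (0,4), (1,4), (1,5), (2,5), (3,5)

α = atan 0.65 = 33.02°;  2α = 66.05°
n_0 = (+0.6124, +0.7905)
n_1 = (-0.2812, +0.9597)
n_2 = (-0.9083, +0.4183)
n_3 = (-0.9430, -0.3328)
n_4 = (-0.2703, -0.9628)
n_5 = (+0.9310, -0.3650)
  (0,1): δ = 125.91°  ·
  (0,2): δ = 76.96°  ·
  (0,3): δ = 32.79°  ✓
  (0,4): δ = 22.08°  ✓
  (0,5): δ = 106.36°  ·
  (1,2): δ = 131.05°  ·
  (1,3): δ = 86.89°  ·
  (1,4): δ = 32.01°  ✓
  (1,5): δ = 52.26°  ✓
  (2,3): δ = 135.84°  ·
  (2,4): δ = 80.96°  ·
  (2,5): δ = 3.32°  ✓
  (3,4): δ = 125.12°  ·
  (3,5): δ = 40.85°  ✓
  (4,5): δ = 95.72°  ·
antipodal pairs: 6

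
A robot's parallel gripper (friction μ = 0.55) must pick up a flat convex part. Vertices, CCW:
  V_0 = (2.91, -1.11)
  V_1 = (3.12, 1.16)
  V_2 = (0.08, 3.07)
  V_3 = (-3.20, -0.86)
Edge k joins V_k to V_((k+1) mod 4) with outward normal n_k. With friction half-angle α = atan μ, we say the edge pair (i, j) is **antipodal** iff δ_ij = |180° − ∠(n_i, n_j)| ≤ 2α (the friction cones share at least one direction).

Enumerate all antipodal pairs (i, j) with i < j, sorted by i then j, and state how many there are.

count = 3; pairs: (0,2), (1,3), (2,3)

α = atan 0.55 = 28.81°;  2α = 57.62°
n_0 = (+0.9957, -0.0921)
n_1 = (+0.5320, +0.8467)
n_2 = (-0.7677, +0.6408)
n_3 = (-0.0409, -0.9992)
  (0,1): δ = 116.86°  ·
  (0,2): δ = 34.56°  ✓
  (0,3): δ = 92.94°  ·
  (1,2): δ = 97.71°  ·
  (1,3): δ = 29.80°  ✓
  (2,3): δ = 52.49°  ✓
antipodal pairs: 3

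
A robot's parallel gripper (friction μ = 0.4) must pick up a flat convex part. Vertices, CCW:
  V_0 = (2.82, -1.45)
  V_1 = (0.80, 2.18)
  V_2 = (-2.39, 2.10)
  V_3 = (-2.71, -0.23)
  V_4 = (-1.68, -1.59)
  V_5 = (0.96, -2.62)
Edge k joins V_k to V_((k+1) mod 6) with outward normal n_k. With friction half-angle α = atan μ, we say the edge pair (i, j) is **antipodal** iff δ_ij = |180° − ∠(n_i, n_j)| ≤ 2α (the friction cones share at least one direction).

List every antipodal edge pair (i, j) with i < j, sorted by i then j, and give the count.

count = 5; pairs: (0,2), (0,3), (0,4), (1,4), (1,5)

α = atan 0.4 = 21.80°;  2α = 43.60°
n_0 = (+0.8738, +0.4863)
n_1 = (-0.0251, +0.9997)
n_2 = (-0.9907, +0.1361)
n_3 = (-0.7972, -0.6037)
n_4 = (-0.3635, -0.9316)
n_5 = (+0.5325, -0.8465)
  (0,1): δ = 117.66°  ·
  (0,2): δ = 36.91°  ✓
  (0,3): δ = 8.04°  ✓
  (0,4): δ = 39.59°  ✓
  (0,5): δ = 93.08°  ·
  (1,2): δ = 99.26°  ·
  (1,3): δ = 54.30°  ·
  (1,4): δ = 22.75°  ✓
  (1,5): δ = 30.73°  ✓
  (2,3): δ = 135.04°  ·
  (2,4): δ = 103.49°  ·
  (2,5): δ = 50.01°  ·
  (3,4): δ = 148.45°  ·
  (3,5): δ = 94.97°  ·
  (4,5): δ = 126.52°  ·
antipodal pairs: 5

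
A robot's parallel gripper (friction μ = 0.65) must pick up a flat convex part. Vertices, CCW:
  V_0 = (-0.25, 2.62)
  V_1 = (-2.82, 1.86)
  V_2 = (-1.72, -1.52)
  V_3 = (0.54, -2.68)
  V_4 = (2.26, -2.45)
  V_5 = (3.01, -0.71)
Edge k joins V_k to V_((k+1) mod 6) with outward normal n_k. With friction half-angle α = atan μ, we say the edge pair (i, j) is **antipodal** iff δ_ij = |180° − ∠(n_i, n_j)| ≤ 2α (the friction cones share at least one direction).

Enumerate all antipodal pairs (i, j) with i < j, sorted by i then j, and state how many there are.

count = 7; pairs: (0,2), (0,3), (0,4), (1,4), (1,5), (2,5), (3,5)

α = atan 0.65 = 33.02°;  2α = 66.05°
n_0 = (-0.2836, +0.9589)
n_1 = (-0.9509, -0.3095)
n_2 = (-0.4566, -0.8897)
n_3 = (+0.1325, -0.9912)
n_4 = (+0.9183, -0.3958)
n_5 = (+0.7146, +0.6996)
  (0,1): δ = 88.45°  ·
  (0,2): δ = 43.64°  ✓
  (0,3): δ = 8.86°  ✓
  (0,4): δ = 50.21°  ✓
  (0,5): δ = 117.92°  ·
  (1,2): δ = 135.20°  ·
  (1,3): δ = 100.41°  ·
  (1,4): δ = 41.34°  ✓
  (1,5): δ = 26.36°  ✓
  (2,3): δ = 145.21°  ·
  (2,4): δ = 86.15°  ·
  (2,5): δ = 18.44°  ✓
  (3,4): δ = 120.93°  ·
  (3,5): δ = 53.23°  ✓
  (4,5): δ = 112.29°  ·
antipodal pairs: 7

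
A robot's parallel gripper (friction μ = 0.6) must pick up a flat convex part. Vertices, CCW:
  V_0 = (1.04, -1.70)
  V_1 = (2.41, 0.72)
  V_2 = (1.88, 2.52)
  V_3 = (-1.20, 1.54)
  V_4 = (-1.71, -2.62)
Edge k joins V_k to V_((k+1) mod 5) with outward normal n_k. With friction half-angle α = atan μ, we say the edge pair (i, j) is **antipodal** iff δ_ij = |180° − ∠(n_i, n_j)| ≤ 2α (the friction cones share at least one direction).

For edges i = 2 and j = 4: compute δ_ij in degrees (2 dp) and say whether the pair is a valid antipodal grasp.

δ = 0.85°, valid

α = atan 0.6 = 30.96°;  2α = 61.93°
edge 2: e_2 = (-3.08, -0.98);  n_2 = (-0.3032, +0.9529)
edge 4: e_4 = (+2.75, +0.92);  n_4 = (+0.3173, -0.9483)
∠(n_2, n_4) = 179.15°
δ = |180° − 179.15°| = 0.85°
0.85° ≤ 2α = 61.93°  →  valid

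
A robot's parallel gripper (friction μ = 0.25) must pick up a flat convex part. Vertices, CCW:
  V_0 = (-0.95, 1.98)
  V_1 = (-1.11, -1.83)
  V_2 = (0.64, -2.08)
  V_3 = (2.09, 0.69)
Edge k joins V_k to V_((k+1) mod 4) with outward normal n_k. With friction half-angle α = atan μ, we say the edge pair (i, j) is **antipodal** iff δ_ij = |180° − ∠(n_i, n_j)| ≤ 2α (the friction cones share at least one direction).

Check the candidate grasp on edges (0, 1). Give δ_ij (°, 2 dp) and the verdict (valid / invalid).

δ = 95.73°, invalid

α = atan 0.25 = 14.04°;  2α = 28.07°
edge 0: e_0 = (-0.16, -3.81);  n_0 = (-0.9991, +0.0420)
edge 1: e_1 = (+1.75, -0.25);  n_1 = (-0.1414, -0.9899)
∠(n_0, n_1) = 84.27°
δ = |180° − 84.27°| = 95.73°
95.73° > 2α = 28.07°  →  invalid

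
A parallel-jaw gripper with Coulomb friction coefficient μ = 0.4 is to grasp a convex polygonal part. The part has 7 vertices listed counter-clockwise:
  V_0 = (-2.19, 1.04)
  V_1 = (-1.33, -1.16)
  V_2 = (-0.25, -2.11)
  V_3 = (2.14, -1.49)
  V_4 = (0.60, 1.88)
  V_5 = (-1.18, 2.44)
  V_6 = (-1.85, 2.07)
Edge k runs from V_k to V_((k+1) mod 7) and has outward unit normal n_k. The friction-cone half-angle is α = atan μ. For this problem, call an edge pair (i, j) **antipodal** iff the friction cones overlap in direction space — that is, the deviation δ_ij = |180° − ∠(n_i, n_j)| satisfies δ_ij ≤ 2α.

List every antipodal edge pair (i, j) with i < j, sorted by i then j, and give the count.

α = atan 0.4 = 21.80°;  2α = 43.60°
n_0 = (-0.9314, -0.3641)
n_1 = (-0.6605, -0.7509)
n_2 = (+0.2511, -0.9680)
n_3 = (+0.9095, +0.4156)
n_4 = (+0.3001, +0.9539)
n_5 = (-0.4834, +0.8754)
n_6 = (-0.9496, +0.3135)
  (0,1): δ = 152.69°  ·
  (0,2): δ = 96.81°  ·
  (0,3): δ = 3.21°  ✓
  (0,4): δ = 51.19°  ·
  (0,5): δ = 97.56°  ·
  (0,6): δ = 140.38°  ·
  (1,2): δ = 124.12°  ·
  (1,3): δ = 24.11°  ✓
  (1,4): δ = 23.87°  ✓
  (1,5): δ = 70.24°  ·
  (1,6): δ = 113.07°  ·
  (2,3): δ = 79.98°  ·
  (2,4): δ = 32.01°  ✓
  (2,5): δ = 14.37°  ✓
  (2,6): δ = 57.19°  ·
  (3,4): δ = 132.02°  ·
  (3,5): δ = 85.65°  ·
  (3,6): δ = 42.83°  ✓
  (4,5): δ = 133.63°  ·
  (4,6): δ = 90.80°  ·
  (5,6): δ = 137.18°  ·
antipodal pairs: 6

count = 6; pairs: (0,3), (1,3), (1,4), (2,4), (2,5), (3,6)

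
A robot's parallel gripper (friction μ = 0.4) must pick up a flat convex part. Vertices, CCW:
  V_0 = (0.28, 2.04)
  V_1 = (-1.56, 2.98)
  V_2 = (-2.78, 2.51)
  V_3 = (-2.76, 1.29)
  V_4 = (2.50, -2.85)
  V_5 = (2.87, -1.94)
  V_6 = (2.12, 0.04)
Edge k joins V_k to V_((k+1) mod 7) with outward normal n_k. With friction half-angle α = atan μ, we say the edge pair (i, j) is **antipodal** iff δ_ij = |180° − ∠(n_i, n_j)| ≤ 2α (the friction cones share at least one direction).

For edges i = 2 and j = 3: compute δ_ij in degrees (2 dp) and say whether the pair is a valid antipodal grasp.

δ = 129.14°, invalid

α = atan 0.4 = 21.80°;  2α = 43.60°
edge 2: e_2 = (+0.02, -1.22);  n_2 = (-0.9999, -0.0164)
edge 3: e_3 = (+5.26, -4.14);  n_3 = (-0.6185, -0.7858)
∠(n_2, n_3) = 50.86°
δ = |180° − 50.86°| = 129.14°
129.14° > 2α = 43.60°  →  invalid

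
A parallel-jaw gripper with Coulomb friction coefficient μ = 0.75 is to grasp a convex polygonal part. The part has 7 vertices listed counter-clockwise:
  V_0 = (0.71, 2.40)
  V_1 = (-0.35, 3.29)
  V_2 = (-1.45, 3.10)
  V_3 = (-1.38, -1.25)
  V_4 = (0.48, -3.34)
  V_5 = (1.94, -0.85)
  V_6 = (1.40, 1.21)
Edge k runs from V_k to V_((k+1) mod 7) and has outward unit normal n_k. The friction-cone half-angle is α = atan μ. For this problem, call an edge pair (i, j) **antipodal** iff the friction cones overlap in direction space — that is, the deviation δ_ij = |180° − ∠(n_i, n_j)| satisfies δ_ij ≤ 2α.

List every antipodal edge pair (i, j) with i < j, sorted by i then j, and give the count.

count = 10; pairs: (0,2), (0,3), (1,3), (1,4), (2,4), (2,5), (2,6), (3,4), (3,5), (3,6)

α = atan 0.75 = 36.87°;  2α = 73.74°
n_0 = (+0.6430, +0.7658)
n_1 = (-0.1702, +0.9854)
n_2 = (-0.9999, -0.0161)
n_3 = (-0.7470, -0.6648)
n_4 = (+0.8626, -0.5058)
n_5 = (+0.9673, +0.2536)
n_6 = (+0.8651, +0.5016)
  (0,1): δ = 130.18°  ·
  (0,2): δ = 49.06°  ✓
  (0,3): δ = 8.31°  ✓
  (0,4): δ = 99.63°  ·
  (0,5): δ = 144.71°  ·
  (0,6): δ = 160.12°  ·
  (1,2): δ = 98.88°  ·
  (1,3): δ = 58.13°  ✓
  (1,4): δ = 49.82°  ✓
  (1,5): δ = 94.89°  ·
  (1,6): δ = 110.31°  ·
  (2,3): δ = 139.25°  ·
  (2,4): δ = 31.31°  ✓
  (2,5): δ = 13.77°  ✓
  (2,6): δ = 29.18°  ✓
  (3,4): δ = 72.05°  ✓
  (3,5): δ = 26.98°  ✓
  (3,6): δ = 11.56°  ✓
  (4,5): δ = 134.93°  ·
  (4,6): δ = 119.51°  ·
  (5,6): δ = 164.58°  ·
antipodal pairs: 10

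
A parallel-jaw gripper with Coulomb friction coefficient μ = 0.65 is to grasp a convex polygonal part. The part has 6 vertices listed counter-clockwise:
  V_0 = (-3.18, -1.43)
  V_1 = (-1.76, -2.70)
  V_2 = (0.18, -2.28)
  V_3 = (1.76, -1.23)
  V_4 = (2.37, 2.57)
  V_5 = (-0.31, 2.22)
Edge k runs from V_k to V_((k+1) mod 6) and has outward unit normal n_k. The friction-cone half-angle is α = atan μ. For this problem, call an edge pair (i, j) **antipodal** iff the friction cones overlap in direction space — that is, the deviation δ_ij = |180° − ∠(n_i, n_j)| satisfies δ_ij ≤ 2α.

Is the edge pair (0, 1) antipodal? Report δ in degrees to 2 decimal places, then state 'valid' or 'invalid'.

α = atan 0.65 = 33.02°;  2α = 66.05°
edge 0: e_0 = (+1.42, -1.27);  n_0 = (-0.6666, -0.7454)
edge 1: e_1 = (+1.94, +0.42);  n_1 = (+0.2116, -0.9774)
∠(n_0, n_1) = 54.02°
δ = |180° − 54.02°| = 125.98°
125.98° > 2α = 66.05°  →  invalid

δ = 125.98°, invalid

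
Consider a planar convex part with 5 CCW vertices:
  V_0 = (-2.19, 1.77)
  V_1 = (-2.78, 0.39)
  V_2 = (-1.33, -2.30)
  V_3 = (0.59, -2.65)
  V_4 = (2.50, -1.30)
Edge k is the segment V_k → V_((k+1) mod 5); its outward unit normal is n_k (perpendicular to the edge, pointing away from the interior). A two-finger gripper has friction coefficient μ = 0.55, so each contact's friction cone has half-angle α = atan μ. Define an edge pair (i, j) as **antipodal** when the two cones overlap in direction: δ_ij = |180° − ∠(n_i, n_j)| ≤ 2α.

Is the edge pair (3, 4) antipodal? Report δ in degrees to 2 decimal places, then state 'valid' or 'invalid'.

α = atan 0.55 = 28.81°;  2α = 57.62°
edge 3: e_3 = (+1.91, +1.35);  n_3 = (+0.5772, -0.8166)
edge 4: e_4 = (-4.69, +3.07);  n_4 = (+0.5477, +0.8367)
∠(n_3, n_4) = 111.54°
δ = |180° − 111.54°| = 68.46°
68.46° > 2α = 57.62°  →  invalid

δ = 68.46°, invalid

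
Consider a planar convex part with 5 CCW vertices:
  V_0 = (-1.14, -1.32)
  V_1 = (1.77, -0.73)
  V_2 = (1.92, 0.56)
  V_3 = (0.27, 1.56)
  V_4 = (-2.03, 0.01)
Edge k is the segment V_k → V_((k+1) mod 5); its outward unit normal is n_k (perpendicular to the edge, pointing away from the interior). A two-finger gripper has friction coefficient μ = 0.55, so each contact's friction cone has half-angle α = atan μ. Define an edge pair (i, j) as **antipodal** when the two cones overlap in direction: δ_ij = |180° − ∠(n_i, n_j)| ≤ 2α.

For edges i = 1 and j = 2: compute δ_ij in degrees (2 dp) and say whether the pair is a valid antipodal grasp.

α = atan 0.55 = 28.81°;  2α = 57.62°
edge 1: e_1 = (+0.15, +1.29);  n_1 = (+0.9933, -0.1155)
edge 2: e_2 = (-1.65, +1.00);  n_2 = (+0.5183, +0.8552)
∠(n_1, n_2) = 65.41°
δ = |180° − 65.41°| = 114.59°
114.59° > 2α = 57.62°  →  invalid

δ = 114.59°, invalid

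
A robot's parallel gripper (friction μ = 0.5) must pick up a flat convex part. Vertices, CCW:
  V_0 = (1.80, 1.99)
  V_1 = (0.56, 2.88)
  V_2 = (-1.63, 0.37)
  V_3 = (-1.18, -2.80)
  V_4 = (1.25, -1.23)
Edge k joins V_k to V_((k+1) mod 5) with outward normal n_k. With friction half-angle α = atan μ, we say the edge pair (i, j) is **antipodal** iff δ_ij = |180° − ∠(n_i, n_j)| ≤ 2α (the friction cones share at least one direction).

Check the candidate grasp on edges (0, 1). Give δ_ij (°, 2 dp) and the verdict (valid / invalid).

δ = 95.44°, invalid

α = atan 0.5 = 26.57°;  2α = 53.13°
edge 0: e_0 = (-1.24, +0.89);  n_0 = (+0.5831, +0.8124)
edge 1: e_1 = (-2.19, -2.51);  n_1 = (-0.7535, +0.6574)
∠(n_0, n_1) = 84.56°
δ = |180° − 84.56°| = 95.44°
95.44° > 2α = 53.13°  →  invalid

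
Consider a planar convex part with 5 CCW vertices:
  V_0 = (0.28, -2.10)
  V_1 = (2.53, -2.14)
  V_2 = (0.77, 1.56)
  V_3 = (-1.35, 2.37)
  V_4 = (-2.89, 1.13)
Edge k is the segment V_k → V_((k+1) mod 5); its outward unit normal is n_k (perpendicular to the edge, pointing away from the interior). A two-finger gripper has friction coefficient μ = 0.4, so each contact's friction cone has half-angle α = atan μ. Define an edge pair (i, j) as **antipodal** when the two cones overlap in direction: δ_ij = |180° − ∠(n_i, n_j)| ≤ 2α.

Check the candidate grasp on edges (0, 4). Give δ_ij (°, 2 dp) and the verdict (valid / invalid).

δ = 135.48°, invalid

α = atan 0.4 = 21.80°;  2α = 43.60°
edge 0: e_0 = (+2.25, -0.04);  n_0 = (-0.0178, -0.9998)
edge 4: e_4 = (+3.17, -3.23);  n_4 = (-0.7137, -0.7004)
∠(n_0, n_4) = 44.52°
δ = |180° − 44.52°| = 135.48°
135.48° > 2α = 43.60°  →  invalid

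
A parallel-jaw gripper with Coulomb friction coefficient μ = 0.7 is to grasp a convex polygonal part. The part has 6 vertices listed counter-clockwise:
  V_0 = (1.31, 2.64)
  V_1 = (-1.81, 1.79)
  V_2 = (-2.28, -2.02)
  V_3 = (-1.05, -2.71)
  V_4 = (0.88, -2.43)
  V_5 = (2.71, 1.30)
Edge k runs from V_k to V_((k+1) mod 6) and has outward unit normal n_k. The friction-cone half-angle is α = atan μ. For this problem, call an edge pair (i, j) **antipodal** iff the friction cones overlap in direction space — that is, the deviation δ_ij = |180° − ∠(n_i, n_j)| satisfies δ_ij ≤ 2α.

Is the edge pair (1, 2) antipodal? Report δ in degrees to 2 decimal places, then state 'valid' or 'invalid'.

α = atan 0.7 = 34.99°;  2α = 69.98°
edge 1: e_1 = (-0.47, -3.81);  n_1 = (-0.9925, +0.1224)
edge 2: e_2 = (+1.23, -0.69);  n_2 = (-0.4893, -0.8721)
∠(n_1, n_2) = 67.74°
δ = |180° − 67.74°| = 112.26°
112.26° > 2α = 69.98°  →  invalid

δ = 112.26°, invalid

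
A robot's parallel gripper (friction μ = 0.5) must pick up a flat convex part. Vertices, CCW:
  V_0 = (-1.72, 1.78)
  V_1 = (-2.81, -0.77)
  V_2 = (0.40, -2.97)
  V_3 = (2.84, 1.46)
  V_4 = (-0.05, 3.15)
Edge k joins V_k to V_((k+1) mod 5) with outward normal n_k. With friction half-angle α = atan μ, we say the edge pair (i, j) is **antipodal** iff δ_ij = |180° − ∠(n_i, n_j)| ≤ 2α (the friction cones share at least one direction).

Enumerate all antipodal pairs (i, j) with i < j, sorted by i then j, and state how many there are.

count = 3; pairs: (0,2), (1,3), (2,4)

α = atan 0.5 = 26.57°;  2α = 53.13°
n_0 = (-0.9195, +0.3930)
n_1 = (-0.5653, -0.8249)
n_2 = (+0.8759, -0.4824)
n_3 = (+0.5048, +0.8632)
n_4 = (-0.6342, +0.7731)
  (0,1): δ = 101.28°  ·
  (0,2): δ = 5.70°  ✓
  (0,3): δ = 82.83°  ·
  (0,4): δ = 152.51°  ·
  (1,2): δ = 84.42°  ·
  (1,3): δ = 4.11°  ✓
  (1,4): δ = 73.79°  ·
  (2,3): δ = 91.47°  ·
  (2,4): δ = 21.79°  ✓
  (3,4): δ = 110.32°  ·
antipodal pairs: 3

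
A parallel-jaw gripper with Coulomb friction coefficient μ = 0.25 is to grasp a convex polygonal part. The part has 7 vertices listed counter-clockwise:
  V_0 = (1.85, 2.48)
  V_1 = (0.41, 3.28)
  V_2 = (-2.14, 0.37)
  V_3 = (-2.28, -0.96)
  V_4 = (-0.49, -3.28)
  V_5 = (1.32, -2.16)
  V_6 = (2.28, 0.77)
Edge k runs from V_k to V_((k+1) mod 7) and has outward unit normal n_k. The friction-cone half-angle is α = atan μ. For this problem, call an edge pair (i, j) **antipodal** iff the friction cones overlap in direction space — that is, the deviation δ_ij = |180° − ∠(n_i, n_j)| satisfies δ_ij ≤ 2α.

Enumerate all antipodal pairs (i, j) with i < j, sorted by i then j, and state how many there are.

count = 6; pairs: (0,3), (1,4), (1,5), (2,5), (2,6), (3,6)

α = atan 0.25 = 14.04°;  2α = 28.07°
n_0 = (+0.4856, +0.8742)
n_1 = (-0.7521, +0.6591)
n_2 = (-0.9945, +0.1047)
n_3 = (-0.7917, -0.6109)
n_4 = (+0.5262, -0.8504)
n_5 = (+0.9503, -0.3114)
n_6 = (+0.9698, +0.2439)
  (0,1): δ = 102.17°  ·
  (0,2): δ = 66.95°  ·
  (0,3): δ = 23.29°  ✓
  (0,4): δ = 60.80°  ·
  (0,5): δ = 100.91°  ·
  (0,6): δ = 133.17°  ·
  (1,2): δ = 144.78°  ·
  (1,3): δ = 101.12°  ·
  (1,4): δ = 17.02°  ✓
  (1,5): δ = 23.09°  ✓
  (1,6): δ = 55.34°  ·
  (2,3): δ = 136.34°  ·
  (2,4): δ = 52.24°  ·
  (2,5): δ = 12.13°  ✓
  (2,6): δ = 20.12°  ✓
  (3,4): δ = 95.90°  ·
  (3,5): δ = 55.79°  ·
  (3,6): δ = 23.54°  ✓
  (4,5): δ = 139.89°  ·
  (4,6): δ = 107.63°  ·
  (5,6): δ = 147.74°  ·
antipodal pairs: 6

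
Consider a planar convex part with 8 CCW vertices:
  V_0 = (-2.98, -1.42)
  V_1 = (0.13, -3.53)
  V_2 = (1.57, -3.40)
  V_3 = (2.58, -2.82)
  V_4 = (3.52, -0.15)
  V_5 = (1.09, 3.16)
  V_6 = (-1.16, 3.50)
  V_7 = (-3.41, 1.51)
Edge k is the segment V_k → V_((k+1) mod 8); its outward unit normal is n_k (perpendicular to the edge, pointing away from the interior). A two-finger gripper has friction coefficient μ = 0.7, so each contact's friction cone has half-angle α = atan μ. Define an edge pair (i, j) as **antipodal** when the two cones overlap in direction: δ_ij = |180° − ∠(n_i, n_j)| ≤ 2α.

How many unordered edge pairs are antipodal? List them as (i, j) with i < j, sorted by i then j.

count = 11; pairs: (0,4), (0,5), (1,4), (1,5), (1,6), (2,5), (2,6), (2,7), (3,6), (3,7), (4,7)

α = atan 0.7 = 34.99°;  2α = 69.98°
n_0 = (-0.5614, -0.8275)
n_1 = (+0.0899, -0.9959)
n_2 = (+0.4980, -0.8672)
n_3 = (+0.9433, -0.3321)
n_4 = (+0.8061, +0.5918)
n_5 = (+0.1494, +0.9888)
n_6 = (-0.6625, +0.7491)
n_7 = (-0.9894, -0.1452)
  (0,1): δ = 140.69°  ·
  (0,2): δ = 115.98°  ·
  (0,3): δ = 75.24°  ·
  (0,4): δ = 19.56°  ✓
  (0,5): δ = 25.56°  ✓
  (0,6): δ = 75.65°  ·
  (0,7): δ = 132.50°  ·
  (1,2): δ = 155.29°  ·
  (1,3): δ = 114.55°  ·
  (1,4): δ = 58.87°  ✓
  (1,5): δ = 13.75°  ✓
  (1,6): δ = 36.33°  ✓
  (1,7): δ = 93.19°  ·
  (2,3): δ = 139.26°  ·
  (2,4): δ = 83.58°  ·
  (2,5): δ = 38.46°  ✓
  (2,6): δ = 11.62°  ✓
  (2,7): δ = 68.48°  ✓
  (3,4): δ = 124.32°  ·
  (3,5): δ = 79.20°  ·
  (3,6): δ = 29.11°  ✓
  (3,7): δ = 27.74°  ✓
  (4,5): δ = 134.88°  ·
  (4,6): δ = 84.79°  ·
  (4,7): δ = 27.93°  ✓
  (5,6): δ = 129.92°  ·
  (5,7): δ = 73.06°  ·
  (6,7): δ = 123.14°  ·
antipodal pairs: 11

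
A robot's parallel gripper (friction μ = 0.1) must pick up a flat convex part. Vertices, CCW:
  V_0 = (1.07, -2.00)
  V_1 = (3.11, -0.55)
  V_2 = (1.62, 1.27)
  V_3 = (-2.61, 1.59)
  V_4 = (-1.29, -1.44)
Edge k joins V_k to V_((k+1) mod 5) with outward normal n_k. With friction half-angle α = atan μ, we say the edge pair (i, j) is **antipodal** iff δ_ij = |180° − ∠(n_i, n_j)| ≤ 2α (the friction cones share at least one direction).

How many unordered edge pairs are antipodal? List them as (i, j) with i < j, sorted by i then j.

α = atan 0.1 = 5.71°;  2α = 11.42°
n_0 = (+0.5793, -0.8151)
n_1 = (+0.7738, +0.6335)
n_2 = (+0.0754, +0.9972)
n_3 = (-0.9168, -0.3994)
n_4 = (-0.2309, -0.9730)
  (0,1): δ = 86.10°  ·
  (0,2): δ = 39.73°  ·
  (0,3): δ = 78.14°  ·
  (0,4): δ = 131.25°  ·
  (1,2): δ = 133.63°  ·
  (1,3): δ = 15.77°  ·
  (1,4): δ = 37.34°  ·
  (2,3): δ = 62.13°  ·
  (2,4): δ = 9.02°  ✓
  (3,4): δ = 126.89°  ·
antipodal pairs: 1

count = 1; pairs: (2,4)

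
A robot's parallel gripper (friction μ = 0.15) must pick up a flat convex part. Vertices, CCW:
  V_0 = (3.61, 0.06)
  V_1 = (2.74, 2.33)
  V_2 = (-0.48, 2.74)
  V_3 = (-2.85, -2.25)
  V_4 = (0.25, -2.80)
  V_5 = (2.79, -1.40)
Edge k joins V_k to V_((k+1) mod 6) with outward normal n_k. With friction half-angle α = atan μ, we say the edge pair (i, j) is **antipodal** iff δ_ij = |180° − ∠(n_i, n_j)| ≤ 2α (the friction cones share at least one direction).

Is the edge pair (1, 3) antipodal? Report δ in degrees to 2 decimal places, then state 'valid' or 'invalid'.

δ = 2.80°, valid

α = atan 0.15 = 8.53°;  2α = 17.06°
edge 1: e_1 = (-3.22, +0.41);  n_1 = (+0.1263, +0.9920)
edge 3: e_3 = (+3.10, -0.55);  n_3 = (-0.1747, -0.9846)
∠(n_1, n_3) = 177.20°
δ = |180° − 177.20°| = 2.80°
2.80° ≤ 2α = 17.06°  →  valid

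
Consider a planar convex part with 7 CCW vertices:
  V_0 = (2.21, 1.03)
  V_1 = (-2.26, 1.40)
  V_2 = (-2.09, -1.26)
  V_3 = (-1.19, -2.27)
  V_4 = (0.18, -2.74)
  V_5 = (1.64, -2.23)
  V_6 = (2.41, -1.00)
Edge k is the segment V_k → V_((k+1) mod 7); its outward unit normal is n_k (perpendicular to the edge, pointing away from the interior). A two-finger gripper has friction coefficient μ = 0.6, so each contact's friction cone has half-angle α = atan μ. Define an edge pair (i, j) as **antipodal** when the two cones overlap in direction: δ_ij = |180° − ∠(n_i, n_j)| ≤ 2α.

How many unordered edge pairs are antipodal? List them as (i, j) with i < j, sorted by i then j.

α = atan 0.6 = 30.96°;  2α = 61.93°
n_0 = (+0.0825, +0.9966)
n_1 = (-0.9980, -0.0638)
n_2 = (-0.7466, -0.6653)
n_3 = (-0.3245, -0.9459)
n_4 = (+0.3298, -0.9441)
n_5 = (+0.8476, -0.5306)
n_6 = (+0.9952, +0.0980)
  (0,1): δ = 81.61°  ·
  (0,2): δ = 43.56°  ✓
  (0,3): δ = 14.20°  ✓
  (0,4): δ = 23.99°  ✓
  (0,5): δ = 62.68°  ·
  (0,6): δ = 100.36°  ·
  (1,2): δ = 141.95°  ·
  (1,3): δ = 112.59°  ·
  (1,4): δ = 74.40°  ·
  (1,5): δ = 35.70°  ✓
  (1,6): δ = 1.97°  ✓
  (2,3): δ = 150.64°  ·
  (2,4): δ = 112.45°  ·
  (2,5): δ = 73.75°  ·
  (2,6): δ = 36.08°  ✓
  (3,4): δ = 141.81°  ·
  (3,5): δ = 103.11°  ·
  (3,6): δ = 65.44°  ·
  (4,5): δ = 141.30°  ·
  (4,6): δ = 103.63°  ·
  (5,6): δ = 142.33°  ·
antipodal pairs: 6

count = 6; pairs: (0,2), (0,3), (0,4), (1,5), (1,6), (2,6)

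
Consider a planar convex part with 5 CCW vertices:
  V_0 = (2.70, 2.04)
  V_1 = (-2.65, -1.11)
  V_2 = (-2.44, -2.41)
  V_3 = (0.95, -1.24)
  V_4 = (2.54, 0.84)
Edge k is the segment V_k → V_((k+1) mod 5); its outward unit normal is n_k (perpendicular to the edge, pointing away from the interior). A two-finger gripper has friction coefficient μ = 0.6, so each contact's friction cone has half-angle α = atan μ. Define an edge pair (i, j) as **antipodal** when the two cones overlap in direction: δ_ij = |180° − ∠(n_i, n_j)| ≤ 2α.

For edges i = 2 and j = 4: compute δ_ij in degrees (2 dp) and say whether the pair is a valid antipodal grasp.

δ = 116.64°, invalid

α = atan 0.6 = 30.96°;  2α = 61.93°
edge 2: e_2 = (+3.39, +1.17);  n_2 = (+0.3262, -0.9453)
edge 4: e_4 = (+0.16, +1.20);  n_4 = (+0.9912, -0.1322)
∠(n_2, n_4) = 63.36°
δ = |180° − 63.36°| = 116.64°
116.64° > 2α = 61.93°  →  invalid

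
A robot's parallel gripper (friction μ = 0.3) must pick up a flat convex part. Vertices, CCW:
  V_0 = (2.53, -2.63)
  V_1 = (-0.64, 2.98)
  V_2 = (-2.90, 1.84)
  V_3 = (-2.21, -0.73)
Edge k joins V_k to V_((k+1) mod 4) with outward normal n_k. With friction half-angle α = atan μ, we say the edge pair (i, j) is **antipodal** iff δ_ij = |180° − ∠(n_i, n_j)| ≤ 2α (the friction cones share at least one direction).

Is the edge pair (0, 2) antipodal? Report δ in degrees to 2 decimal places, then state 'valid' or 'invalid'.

α = atan 0.3 = 16.70°;  2α = 33.40°
edge 0: e_0 = (-3.17, +5.61);  n_0 = (+0.8706, +0.4920)
edge 2: e_2 = (+0.69, -2.57);  n_2 = (-0.9658, -0.2593)
∠(n_0, n_2) = 165.56°
δ = |180° − 165.56°| = 14.44°
14.44° ≤ 2α = 33.40°  →  valid

δ = 14.44°, valid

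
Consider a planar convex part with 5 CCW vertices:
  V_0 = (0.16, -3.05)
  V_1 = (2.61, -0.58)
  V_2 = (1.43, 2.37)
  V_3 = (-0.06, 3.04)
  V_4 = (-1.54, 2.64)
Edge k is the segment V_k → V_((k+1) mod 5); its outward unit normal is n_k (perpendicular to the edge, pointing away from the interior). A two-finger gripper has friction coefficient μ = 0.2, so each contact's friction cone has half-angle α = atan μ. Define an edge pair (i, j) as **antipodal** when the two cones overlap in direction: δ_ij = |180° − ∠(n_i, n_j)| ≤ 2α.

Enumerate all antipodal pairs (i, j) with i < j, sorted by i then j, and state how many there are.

count = 1; pairs: (1,4)

α = atan 0.2 = 11.31°;  2α = 22.62°
n_0 = (+0.7100, -0.7042)
n_1 = (+0.9285, +0.3714)
n_2 = (+0.4101, +0.9120)
n_3 = (-0.2609, +0.9654)
n_4 = (-0.9582, -0.2863)
  (0,1): δ = 113.43°  ·
  (0,2): δ = 69.44°  ·
  (0,3): δ = 30.11°  ·
  (0,4): δ = 61.40°  ·
  (1,2): δ = 136.01°  ·
  (1,3): δ = 96.68°  ·
  (1,4): δ = 5.17°  ✓
  (2,3): δ = 140.66°  ·
  (2,4): δ = 49.15°  ·
  (3,4): δ = 88.49°  ·
antipodal pairs: 1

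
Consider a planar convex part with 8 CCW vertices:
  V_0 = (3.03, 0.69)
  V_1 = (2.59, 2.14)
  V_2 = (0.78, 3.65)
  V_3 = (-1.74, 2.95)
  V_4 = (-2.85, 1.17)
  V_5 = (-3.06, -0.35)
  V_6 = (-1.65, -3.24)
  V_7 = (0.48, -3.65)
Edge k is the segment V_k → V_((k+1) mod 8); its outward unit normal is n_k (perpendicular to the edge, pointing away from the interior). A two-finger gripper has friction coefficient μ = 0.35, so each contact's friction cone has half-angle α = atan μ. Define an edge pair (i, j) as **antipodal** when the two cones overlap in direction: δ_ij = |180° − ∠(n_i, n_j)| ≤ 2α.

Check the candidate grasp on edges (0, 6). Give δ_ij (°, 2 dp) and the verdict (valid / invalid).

δ = 62.22°, invalid

α = atan 0.35 = 19.29°;  2α = 38.58°
edge 0: e_0 = (-0.44, +1.45);  n_0 = (+0.9569, +0.2904)
edge 6: e_6 = (+2.13, -0.41);  n_6 = (-0.1890, -0.9820)
∠(n_0, n_6) = 117.78°
δ = |180° − 117.78°| = 62.22°
62.22° > 2α = 38.58°  →  invalid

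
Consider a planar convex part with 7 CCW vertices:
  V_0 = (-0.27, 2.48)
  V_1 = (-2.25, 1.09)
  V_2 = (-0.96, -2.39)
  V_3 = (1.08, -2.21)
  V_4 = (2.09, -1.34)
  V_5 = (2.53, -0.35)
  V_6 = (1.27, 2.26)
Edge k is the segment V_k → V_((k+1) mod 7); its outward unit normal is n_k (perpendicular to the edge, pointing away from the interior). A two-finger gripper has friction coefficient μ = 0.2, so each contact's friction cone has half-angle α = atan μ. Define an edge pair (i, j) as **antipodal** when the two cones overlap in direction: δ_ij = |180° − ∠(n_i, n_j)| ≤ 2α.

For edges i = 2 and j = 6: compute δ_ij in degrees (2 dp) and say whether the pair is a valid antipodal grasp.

α = atan 0.2 = 11.31°;  2α = 22.62°
edge 2: e_2 = (+2.04, +0.18);  n_2 = (+0.0879, -0.9961)
edge 6: e_6 = (-1.54, +0.22);  n_6 = (+0.1414, +0.9899)
∠(n_2, n_6) = 166.83°
δ = |180° − 166.83°| = 13.17°
13.17° ≤ 2α = 22.62°  →  valid

δ = 13.17°, valid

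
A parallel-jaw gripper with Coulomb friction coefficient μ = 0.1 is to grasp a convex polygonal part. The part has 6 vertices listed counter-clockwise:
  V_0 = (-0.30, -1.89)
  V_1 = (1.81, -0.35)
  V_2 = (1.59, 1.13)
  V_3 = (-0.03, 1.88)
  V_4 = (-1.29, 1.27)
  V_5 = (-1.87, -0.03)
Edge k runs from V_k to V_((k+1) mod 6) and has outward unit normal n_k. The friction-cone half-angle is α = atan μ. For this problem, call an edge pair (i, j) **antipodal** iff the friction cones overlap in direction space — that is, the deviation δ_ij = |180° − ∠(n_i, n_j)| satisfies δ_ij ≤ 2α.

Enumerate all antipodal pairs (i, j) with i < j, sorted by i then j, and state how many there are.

α = atan 0.1 = 5.71°;  2α = 11.42°
n_0 = (+0.5895, -0.8077)
n_1 = (+0.9891, +0.1470)
n_2 = (+0.4201, +0.9075)
n_3 = (-0.4357, +0.9001)
n_4 = (-0.9132, +0.4074)
n_5 = (-0.7642, -0.6450)
  (0,1): δ = 117.67°  ·
  (0,2): δ = 60.97°  ·
  (0,3): δ = 10.29°  ✓
  (0,4): δ = 29.83°  ·
  (0,5): δ = 94.04°  ·
  (1,2): δ = 123.30°  ·
  (1,3): δ = 72.62°  ·
  (1,4): δ = 32.50°  ·
  (1,5): δ = 31.71°  ·
  (2,3): δ = 129.32°  ·
  (2,4): δ = 89.20°  ·
  (2,5): δ = 24.99°  ·
  (3,4): δ = 139.88°  ·
  (3,5): δ = 75.67°  ·
  (4,5): δ = 115.79°  ·
antipodal pairs: 1

count = 1; pairs: (0,3)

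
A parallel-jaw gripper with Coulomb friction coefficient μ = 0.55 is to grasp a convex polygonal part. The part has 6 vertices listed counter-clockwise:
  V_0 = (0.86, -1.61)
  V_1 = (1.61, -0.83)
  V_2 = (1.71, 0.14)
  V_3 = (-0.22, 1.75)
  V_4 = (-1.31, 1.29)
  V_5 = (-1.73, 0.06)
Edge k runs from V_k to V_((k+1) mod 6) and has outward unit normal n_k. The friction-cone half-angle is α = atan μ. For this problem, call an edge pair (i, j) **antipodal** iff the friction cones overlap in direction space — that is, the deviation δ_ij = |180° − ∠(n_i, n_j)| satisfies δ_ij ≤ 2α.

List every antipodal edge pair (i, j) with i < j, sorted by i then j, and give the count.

α = atan 0.55 = 28.81°;  2α = 57.62°
n_0 = (+0.7208, -0.6931)
n_1 = (+0.9947, -0.1025)
n_2 = (+0.6406, +0.7679)
n_3 = (-0.3888, +0.9213)
n_4 = (-0.9463, +0.3231)
n_5 = (-0.5419, -0.8404)
  (0,1): δ = 142.01°  ·
  (0,2): δ = 85.96°  ·
  (0,3): δ = 23.24°  ✓
  (0,4): δ = 25.02°  ✓
  (0,5): δ = 101.06°  ·
  (1,2): δ = 123.95°  ·
  (1,3): δ = 61.23°  ·
  (1,4): δ = 12.97°  ✓
  (1,5): δ = 63.07°  ·
  (2,3): δ = 117.28°  ·
  (2,4): δ = 69.02°  ·
  (2,5): δ = 7.02°  ✓
  (3,4): δ = 131.73°  ·
  (3,5): δ = 55.69°  ✓
  (4,5): δ = 103.96°  ·
antipodal pairs: 5

count = 5; pairs: (0,3), (0,4), (1,4), (2,5), (3,5)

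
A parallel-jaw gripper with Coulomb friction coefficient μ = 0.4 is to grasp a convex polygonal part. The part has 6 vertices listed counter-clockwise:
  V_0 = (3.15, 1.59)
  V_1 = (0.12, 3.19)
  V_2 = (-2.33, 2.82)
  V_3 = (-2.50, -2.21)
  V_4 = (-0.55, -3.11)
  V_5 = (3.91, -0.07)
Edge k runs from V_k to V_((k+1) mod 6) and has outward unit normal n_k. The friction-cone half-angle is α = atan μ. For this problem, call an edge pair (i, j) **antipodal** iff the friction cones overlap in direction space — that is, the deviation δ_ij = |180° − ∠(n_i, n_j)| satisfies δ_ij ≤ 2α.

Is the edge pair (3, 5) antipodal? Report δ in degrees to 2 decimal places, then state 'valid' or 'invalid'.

α = atan 0.4 = 21.80°;  2α = 43.60°
edge 3: e_3 = (+1.95, -0.90);  n_3 = (-0.4191, -0.9080)
edge 5: e_5 = (-0.76, +1.66);  n_5 = (+0.9092, +0.4163)
∠(n_3, n_5) = 139.37°
δ = |180° − 139.37°| = 40.63°
40.63° ≤ 2α = 43.60°  →  valid

δ = 40.63°, valid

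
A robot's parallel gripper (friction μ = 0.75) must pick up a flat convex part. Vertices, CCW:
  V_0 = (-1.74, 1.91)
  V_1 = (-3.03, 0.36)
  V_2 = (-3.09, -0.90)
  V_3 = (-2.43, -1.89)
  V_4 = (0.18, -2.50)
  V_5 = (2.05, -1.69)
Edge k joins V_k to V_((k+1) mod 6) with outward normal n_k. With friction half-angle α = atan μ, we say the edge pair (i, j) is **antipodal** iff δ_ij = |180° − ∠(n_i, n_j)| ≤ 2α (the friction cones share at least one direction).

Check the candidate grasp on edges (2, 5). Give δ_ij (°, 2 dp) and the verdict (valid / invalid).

α = atan 0.75 = 36.87°;  2α = 73.74°
edge 2: e_2 = (+0.66, -0.99);  n_2 = (-0.8321, -0.5547)
edge 5: e_5 = (-3.79, +3.60);  n_5 = (+0.6887, +0.7250)
∠(n_2, n_5) = 167.22°
δ = |180° − 167.22°| = 12.78°
12.78° ≤ 2α = 73.74°  →  valid

δ = 12.78°, valid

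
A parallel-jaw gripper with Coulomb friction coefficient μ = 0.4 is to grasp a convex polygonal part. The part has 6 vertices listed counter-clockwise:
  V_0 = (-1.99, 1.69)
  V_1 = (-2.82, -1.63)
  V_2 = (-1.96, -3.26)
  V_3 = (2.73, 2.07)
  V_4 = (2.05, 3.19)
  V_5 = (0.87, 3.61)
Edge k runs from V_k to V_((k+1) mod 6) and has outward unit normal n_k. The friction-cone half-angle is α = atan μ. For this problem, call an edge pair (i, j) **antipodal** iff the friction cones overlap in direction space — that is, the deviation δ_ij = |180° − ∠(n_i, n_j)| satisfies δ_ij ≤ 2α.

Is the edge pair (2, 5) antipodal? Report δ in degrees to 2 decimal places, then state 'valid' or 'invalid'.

α = atan 0.4 = 21.80°;  2α = 43.60°
edge 2: e_2 = (+4.69, +5.33);  n_2 = (+0.7507, -0.6606)
edge 5: e_5 = (-2.86, -1.92);  n_5 = (-0.5574, +0.8303)
∠(n_2, n_5) = 165.22°
δ = |180° − 165.22°| = 14.78°
14.78° ≤ 2α = 43.60°  →  valid

δ = 14.78°, valid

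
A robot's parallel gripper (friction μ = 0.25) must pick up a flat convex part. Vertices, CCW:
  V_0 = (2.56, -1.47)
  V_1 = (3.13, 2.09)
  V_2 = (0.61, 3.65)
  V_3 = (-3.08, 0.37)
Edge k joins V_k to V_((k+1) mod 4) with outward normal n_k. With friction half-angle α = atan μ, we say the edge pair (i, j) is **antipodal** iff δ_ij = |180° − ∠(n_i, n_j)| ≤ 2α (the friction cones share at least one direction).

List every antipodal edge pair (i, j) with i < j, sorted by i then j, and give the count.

count = 1; pairs: (1,3)

α = atan 0.25 = 14.04°;  2α = 28.07°
n_0 = (+0.9874, -0.1581)
n_1 = (+0.5264, +0.8503)
n_2 = (-0.6644, +0.7474)
n_3 = (-0.3102, -0.9507)
  (0,1): δ = 112.66°  ·
  (0,2): δ = 39.27°  ·
  (0,3): δ = 81.03°  ·
  (1,2): δ = 106.61°  ·
  (1,3): δ = 13.69°  ✓
  (2,3): δ = 59.70°  ·
antipodal pairs: 1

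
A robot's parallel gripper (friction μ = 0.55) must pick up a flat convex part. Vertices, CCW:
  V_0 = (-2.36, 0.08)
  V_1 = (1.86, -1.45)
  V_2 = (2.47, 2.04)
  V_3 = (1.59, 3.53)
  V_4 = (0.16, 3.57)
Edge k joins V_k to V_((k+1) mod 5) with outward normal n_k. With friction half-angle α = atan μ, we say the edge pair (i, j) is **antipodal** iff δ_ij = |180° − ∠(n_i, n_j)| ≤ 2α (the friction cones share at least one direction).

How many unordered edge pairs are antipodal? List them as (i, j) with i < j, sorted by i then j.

count = 3; pairs: (0,2), (0,3), (1,4)

α = atan 0.55 = 28.81°;  2α = 57.62°
n_0 = (-0.3408, -0.9401)
n_1 = (+0.9851, -0.1722)
n_2 = (+0.8610, +0.5085)
n_3 = (+0.0280, +0.9996)
n_4 = (-0.8107, +0.5854)
  (0,1): δ = 79.99°  ·
  (0,2): δ = 39.51°  ✓
  (0,3): δ = 18.33°  ✓
  (0,4): δ = 74.10°  ·
  (1,2): δ = 139.52°  ·
  (1,3): δ = 81.69°  ·
  (1,4): δ = 25.92°  ✓
  (2,3): δ = 122.17°  ·
  (2,4): δ = 66.40°  ·
  (3,4): δ = 124.23°  ·
antipodal pairs: 3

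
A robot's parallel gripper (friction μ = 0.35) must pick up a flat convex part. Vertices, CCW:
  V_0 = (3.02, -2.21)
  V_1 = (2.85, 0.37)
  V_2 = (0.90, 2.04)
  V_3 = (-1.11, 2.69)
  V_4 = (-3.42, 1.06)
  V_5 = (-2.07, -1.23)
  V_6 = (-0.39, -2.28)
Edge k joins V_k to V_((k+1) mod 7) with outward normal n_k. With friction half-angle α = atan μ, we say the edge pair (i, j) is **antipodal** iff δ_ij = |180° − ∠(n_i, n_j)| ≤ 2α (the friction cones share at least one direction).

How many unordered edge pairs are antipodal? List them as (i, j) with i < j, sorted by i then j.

α = atan 0.35 = 19.29°;  2α = 38.58°
n_0 = (+0.9978, +0.0657)
n_1 = (+0.6505, +0.7595)
n_2 = (+0.3077, +0.9515)
n_3 = (-0.5765, +0.8171)
n_4 = (-0.8615, -0.5078)
n_5 = (-0.5300, -0.8480)
n_6 = (+0.0205, -0.9998)
  (0,1): δ = 134.35°  ·
  (0,2): δ = 111.69°  ·
  (0,3): δ = 58.56°  ·
  (0,4): δ = 26.75°  ✓
  (0,5): δ = 54.22°  ·
  (0,6): δ = 87.41°  ·
  (1,2): δ = 157.34°  ·
  (1,3): δ = 104.22°  ·
  (1,4): δ = 18.90°  ✓
  (1,5): δ = 8.57°  ✓
  (1,6): δ = 41.75°  ·
  (2,3): δ = 126.87°  ·
  (2,4): δ = 41.56°  ·
  (2,5): δ = 14.09°  ✓
  (2,6): δ = 19.10°  ✓
  (3,4): δ = 94.69°  ·
  (3,5): δ = 67.21°  ·
  (3,6): δ = 34.03°  ✓
  (4,5): δ = 152.53°  ·
  (4,6): δ = 119.34°  ·
  (5,6): δ = 146.82°  ·
antipodal pairs: 6

count = 6; pairs: (0,4), (1,4), (1,5), (2,5), (2,6), (3,6)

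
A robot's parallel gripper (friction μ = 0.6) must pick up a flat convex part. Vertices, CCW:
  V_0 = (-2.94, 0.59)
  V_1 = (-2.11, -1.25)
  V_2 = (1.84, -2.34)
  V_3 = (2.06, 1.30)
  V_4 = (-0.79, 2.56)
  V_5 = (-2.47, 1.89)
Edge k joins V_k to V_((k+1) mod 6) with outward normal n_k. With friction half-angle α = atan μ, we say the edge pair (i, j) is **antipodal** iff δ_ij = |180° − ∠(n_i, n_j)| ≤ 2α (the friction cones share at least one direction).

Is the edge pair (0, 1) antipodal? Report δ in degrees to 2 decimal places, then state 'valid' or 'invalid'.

δ = 129.71°, invalid

α = atan 0.6 = 30.96°;  2α = 61.93°
edge 0: e_0 = (+0.83, -1.84);  n_0 = (-0.9116, -0.4112)
edge 1: e_1 = (+3.95, -1.09);  n_1 = (-0.2660, -0.9640)
∠(n_0, n_1) = 50.29°
δ = |180° − 50.29°| = 129.71°
129.71° > 2α = 61.93°  →  invalid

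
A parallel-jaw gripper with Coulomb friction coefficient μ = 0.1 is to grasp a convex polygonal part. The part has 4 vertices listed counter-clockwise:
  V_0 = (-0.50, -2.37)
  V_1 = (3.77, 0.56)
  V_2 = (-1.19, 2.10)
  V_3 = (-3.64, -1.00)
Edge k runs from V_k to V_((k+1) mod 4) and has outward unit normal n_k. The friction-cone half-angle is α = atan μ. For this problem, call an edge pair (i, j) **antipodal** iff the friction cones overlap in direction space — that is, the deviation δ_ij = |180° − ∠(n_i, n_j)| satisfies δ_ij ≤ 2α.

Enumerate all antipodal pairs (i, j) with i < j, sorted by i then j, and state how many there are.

α = atan 0.1 = 5.71°;  2α = 11.42°
n_0 = (+0.5658, -0.8245)
n_1 = (+0.2965, +0.9550)
n_2 = (-0.7846, +0.6201)
n_3 = (-0.3999, -0.9166)
  (0,1): δ = 51.71°  ·
  (0,2): δ = 17.22°  ·
  (0,3): δ = 121.97°  ·
  (1,2): δ = 111.07°  ·
  (1,3): δ = 6.32°  ✓
  (2,3): δ = 75.25°  ·
antipodal pairs: 1

count = 1; pairs: (1,3)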